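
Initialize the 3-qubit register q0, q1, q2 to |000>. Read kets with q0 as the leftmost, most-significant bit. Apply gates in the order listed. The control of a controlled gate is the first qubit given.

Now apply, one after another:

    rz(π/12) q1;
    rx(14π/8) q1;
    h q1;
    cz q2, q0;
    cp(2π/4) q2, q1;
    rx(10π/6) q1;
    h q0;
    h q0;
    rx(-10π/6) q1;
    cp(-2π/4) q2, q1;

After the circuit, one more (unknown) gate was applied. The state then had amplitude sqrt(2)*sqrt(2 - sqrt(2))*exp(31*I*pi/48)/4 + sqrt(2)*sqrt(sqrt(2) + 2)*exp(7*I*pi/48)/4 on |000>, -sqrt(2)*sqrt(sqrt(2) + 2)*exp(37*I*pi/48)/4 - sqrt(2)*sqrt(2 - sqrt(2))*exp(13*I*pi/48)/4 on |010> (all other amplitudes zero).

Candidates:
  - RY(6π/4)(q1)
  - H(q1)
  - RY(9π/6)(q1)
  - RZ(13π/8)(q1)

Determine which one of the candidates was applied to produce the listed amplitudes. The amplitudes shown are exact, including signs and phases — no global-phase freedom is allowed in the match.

The unique candidate consistent with the amplitudes is RZ(13π/8)(q1). Key observation: steps 5-10 multiply out to the identity, so the circuit reduces to the remaining gates.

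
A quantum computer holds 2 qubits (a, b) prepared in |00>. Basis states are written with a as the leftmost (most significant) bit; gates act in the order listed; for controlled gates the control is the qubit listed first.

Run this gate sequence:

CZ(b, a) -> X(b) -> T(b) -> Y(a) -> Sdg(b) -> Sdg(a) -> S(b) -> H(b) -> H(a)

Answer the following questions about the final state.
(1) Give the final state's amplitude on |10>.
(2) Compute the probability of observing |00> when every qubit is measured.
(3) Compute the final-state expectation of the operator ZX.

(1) The amplitude on |10> is -exp(I*pi/4)/2.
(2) Outcome |00> occurs with probability 1/4.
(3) In the final state, ZX has expectation 0.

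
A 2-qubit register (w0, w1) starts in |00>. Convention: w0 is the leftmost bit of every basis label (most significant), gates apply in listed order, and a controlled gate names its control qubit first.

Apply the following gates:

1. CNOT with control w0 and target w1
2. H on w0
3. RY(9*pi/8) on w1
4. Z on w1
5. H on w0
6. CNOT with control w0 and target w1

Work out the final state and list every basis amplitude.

After the circuit, the state carries amplitude -sin(pi/16) on |00>, -cos(pi/16) on |01>, 0 on |10>, 0 on |11>.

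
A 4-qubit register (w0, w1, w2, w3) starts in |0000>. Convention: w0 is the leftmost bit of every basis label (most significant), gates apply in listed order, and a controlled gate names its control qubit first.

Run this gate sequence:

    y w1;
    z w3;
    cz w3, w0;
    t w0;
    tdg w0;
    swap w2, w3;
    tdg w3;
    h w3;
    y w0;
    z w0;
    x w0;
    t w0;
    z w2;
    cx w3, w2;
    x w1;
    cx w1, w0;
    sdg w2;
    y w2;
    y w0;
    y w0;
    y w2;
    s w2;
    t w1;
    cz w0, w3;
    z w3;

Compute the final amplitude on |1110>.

The final state's coefficient on |1110> equals 0. Key observation: the block from step 17 through step 22 cancels to the identity and can be dropped.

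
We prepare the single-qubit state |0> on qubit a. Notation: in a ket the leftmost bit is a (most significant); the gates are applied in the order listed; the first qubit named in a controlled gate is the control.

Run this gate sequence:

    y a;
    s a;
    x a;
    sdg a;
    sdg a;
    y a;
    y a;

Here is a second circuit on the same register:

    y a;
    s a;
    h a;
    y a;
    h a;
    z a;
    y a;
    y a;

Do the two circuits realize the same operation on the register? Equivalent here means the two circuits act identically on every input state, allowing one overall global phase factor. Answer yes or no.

No: there is an input state on which the two circuits produce genuinely different outputs (not merely differing by a phase).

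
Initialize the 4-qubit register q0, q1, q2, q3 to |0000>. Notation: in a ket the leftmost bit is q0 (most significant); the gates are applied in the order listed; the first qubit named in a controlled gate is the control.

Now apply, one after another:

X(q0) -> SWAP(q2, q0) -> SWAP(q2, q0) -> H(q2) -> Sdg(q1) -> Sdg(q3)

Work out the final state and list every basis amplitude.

The resulting statevector has amplitude sqrt(2)/2 on |1000>, sqrt(2)/2 on |1010>, and 0 on every other basis state. Key observation: gates 2-3 undo each other exactly, leaving only the rest of the circuit to track.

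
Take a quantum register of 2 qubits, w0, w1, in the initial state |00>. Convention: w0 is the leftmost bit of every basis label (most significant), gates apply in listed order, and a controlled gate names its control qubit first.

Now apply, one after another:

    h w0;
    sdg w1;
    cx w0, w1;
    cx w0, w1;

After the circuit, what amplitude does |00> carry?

The amplitude on |00> is sqrt(2)/2. Key observation: gates 3-4 undo each other exactly, leaving only the rest of the circuit to track.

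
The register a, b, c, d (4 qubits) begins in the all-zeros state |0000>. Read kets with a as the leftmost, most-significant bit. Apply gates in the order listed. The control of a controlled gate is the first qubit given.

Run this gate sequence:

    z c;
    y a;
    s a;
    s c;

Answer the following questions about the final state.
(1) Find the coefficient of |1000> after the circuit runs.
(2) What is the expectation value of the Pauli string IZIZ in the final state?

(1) The amplitude on |1000> is -1.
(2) In the final state, IZIZ has expectation 1.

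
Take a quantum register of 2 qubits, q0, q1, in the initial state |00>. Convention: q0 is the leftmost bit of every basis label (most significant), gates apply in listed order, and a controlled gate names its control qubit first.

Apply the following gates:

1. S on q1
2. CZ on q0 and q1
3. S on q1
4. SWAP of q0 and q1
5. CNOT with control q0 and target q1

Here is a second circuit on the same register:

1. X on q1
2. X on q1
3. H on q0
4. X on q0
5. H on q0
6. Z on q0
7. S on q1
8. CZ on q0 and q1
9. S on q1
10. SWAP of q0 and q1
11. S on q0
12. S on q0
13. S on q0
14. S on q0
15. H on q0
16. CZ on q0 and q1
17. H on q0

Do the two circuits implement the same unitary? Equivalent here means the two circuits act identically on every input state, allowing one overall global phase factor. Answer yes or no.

No, they are not equivalent — no single phase factor reconciles the two unitaries.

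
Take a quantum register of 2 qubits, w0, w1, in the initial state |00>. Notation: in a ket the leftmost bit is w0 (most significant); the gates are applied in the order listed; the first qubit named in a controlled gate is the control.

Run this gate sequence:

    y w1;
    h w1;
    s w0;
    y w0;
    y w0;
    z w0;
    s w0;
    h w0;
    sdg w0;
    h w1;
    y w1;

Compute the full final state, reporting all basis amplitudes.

The final amplitudes are sqrt(2)/2 on |00>, 0 on |01>, -sqrt(2)*I/2 on |10>, 0 on |11>.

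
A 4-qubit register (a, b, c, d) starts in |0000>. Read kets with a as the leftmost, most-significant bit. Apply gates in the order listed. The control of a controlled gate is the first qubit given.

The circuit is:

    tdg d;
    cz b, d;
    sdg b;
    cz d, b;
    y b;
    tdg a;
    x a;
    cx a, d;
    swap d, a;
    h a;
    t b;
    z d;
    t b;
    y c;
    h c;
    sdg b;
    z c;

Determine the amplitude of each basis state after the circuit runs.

The resulting statevector has amplitude 1/2 on |0101>, 1/2 on |0111>, -1/2 on |1101>, -1/2 on |1111>, and 0 on every other basis state.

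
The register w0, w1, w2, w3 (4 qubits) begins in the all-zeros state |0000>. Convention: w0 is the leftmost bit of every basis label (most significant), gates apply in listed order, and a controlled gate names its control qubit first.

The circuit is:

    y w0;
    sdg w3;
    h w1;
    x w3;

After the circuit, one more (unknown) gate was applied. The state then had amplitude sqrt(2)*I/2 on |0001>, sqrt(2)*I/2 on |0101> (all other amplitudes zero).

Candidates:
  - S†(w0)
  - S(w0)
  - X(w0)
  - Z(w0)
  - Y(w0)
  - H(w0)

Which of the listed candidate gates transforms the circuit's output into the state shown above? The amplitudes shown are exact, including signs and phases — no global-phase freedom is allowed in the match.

The applied gate was X(w0).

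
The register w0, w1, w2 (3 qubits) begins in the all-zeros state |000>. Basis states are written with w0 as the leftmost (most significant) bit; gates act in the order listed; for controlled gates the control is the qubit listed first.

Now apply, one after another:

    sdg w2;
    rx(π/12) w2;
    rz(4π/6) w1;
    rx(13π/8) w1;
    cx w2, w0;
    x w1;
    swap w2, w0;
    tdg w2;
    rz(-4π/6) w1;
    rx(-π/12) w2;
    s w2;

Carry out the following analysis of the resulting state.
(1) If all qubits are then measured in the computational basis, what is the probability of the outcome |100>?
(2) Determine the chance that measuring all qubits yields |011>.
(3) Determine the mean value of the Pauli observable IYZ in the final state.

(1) Outcome |100> occurs with probability -sqrt(3)*sqrt(1/2 - sqrt(2)/4)*sqrt(sqrt(2)/4 + 1/2)*sin(3*pi/16)**2/2 - sqrt(2)*sin(3*pi/16)**2/8 + sqrt(6)*sqrt(1/2 - sqrt(2)/4)*sqrt(sqrt(2)/4 + 1/2)*sin(3*pi/16)**2/8 + 3*sin(3*pi/16)**2/8.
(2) The probability of measuring |011> is -sqrt(6)*sqrt(1/2 - sqrt(2)/4)*sqrt(sqrt(2)/4 + 1/2)*cos(3*pi/16)**2/8 + cos(3*pi/16)**2/8.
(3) The observable IYZ averages to -exp(2*I*pi/3)*sin(3*pi/16)*cos(3*pi/16)/2 - sqrt(6)*sqrt(1/2 - sqrt(2)/4)*sqrt(sqrt(2)/4 + 1/2)*exp(2*I*pi/3)*sin(3*pi/16)*cos(3*pi/16)/2 - sqrt(6)*sqrt(1/2 - sqrt(2)/4)*sqrt(sqrt(2)/4 + 1/2)*exp(-2*I*pi/3)*sin(3*pi/16)*cos(3*pi/16)/2 - exp(-2*I*pi/3)*sin(3*pi/16)*cos(3*pi/16)/2.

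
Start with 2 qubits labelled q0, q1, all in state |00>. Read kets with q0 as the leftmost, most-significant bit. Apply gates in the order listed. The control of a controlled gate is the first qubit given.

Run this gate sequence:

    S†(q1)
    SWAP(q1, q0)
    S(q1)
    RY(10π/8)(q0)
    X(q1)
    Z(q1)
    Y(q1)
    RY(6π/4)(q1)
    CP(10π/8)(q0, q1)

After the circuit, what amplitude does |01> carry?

The final state's coefficient on |01> equals -I*sqrt(4 - 2*sqrt(2))/4.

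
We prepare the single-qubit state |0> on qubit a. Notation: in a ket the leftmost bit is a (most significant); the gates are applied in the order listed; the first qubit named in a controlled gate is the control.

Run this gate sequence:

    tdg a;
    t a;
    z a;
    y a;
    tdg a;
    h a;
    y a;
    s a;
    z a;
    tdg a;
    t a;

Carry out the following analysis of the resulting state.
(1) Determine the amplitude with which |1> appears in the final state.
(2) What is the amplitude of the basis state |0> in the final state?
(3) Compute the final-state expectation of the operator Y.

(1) |1> carries amplitude sqrt(2)*exp(I*pi/4)/2 in the final state.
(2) The amplitude on |0> is sqrt(2)*exp(3*I*pi/4)/2.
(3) The expectation value of Y is -1.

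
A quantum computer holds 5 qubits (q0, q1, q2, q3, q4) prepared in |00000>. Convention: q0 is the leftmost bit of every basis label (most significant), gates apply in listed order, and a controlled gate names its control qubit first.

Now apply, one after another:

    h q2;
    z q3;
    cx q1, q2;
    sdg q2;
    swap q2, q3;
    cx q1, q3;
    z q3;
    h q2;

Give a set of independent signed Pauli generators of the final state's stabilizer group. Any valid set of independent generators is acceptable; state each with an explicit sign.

The stabilizer group can be generated by +IIXII, +IIIYI, +ZIIII, +IZIII, +IIIIZ, among other valid generating sets.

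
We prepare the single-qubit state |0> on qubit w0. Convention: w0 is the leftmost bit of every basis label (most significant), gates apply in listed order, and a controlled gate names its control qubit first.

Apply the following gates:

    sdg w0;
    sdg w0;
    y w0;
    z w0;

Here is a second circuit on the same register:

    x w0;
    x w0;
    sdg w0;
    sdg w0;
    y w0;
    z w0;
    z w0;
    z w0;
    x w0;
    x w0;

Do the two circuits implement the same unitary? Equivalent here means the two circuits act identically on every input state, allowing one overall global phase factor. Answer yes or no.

Yes, they are equivalent — the unitaries differ by at most a global phase.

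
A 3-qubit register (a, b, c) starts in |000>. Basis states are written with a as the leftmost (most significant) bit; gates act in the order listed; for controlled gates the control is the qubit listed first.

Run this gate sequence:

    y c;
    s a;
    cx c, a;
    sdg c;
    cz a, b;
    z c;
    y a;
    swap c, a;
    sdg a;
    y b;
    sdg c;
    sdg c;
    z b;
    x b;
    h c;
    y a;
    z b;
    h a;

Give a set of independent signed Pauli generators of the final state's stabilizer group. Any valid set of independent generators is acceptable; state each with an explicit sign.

One valid set of independent stabilizer generators is +XII, +IIX, +IZI (any independent generating set of the same group is equally correct).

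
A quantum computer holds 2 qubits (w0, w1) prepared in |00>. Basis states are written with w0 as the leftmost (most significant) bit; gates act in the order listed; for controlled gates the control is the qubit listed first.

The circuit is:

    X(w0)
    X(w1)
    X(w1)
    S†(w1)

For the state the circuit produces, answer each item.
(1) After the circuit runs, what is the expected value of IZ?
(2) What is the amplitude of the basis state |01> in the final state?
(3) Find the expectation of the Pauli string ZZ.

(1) The observable IZ averages to 1.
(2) |01> carries amplitude 0 in the final state.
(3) In the final state, ZZ has expectation -1.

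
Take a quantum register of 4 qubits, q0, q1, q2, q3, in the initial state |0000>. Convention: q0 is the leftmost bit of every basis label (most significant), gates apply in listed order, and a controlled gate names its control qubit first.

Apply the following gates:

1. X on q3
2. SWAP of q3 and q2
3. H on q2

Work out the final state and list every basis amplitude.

The final amplitudes are sqrt(2)/2 on |0000>, -sqrt(2)/2 on |0010>, and 0 on every other basis state.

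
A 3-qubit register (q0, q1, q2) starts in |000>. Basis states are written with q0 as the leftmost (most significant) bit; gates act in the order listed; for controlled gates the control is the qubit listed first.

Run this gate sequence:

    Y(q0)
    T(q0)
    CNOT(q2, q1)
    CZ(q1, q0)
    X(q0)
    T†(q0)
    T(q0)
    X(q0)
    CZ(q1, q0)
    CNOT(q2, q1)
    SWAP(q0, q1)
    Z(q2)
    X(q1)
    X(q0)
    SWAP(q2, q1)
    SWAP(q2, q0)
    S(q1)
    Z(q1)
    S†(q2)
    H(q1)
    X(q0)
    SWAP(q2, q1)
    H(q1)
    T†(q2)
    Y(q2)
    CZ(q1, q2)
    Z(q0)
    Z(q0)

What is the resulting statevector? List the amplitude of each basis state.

After the circuit, the state carries amplitude 0 on |000>, 0 on |001>, 0 on |010>, 0 on |011>, -I/2 on |100>, exp(3*I*pi/4)/2 on |101>, I/2 on |110>, exp(3*I*pi/4)/2 on |111>. Key observation: the block from step 3 through step 10 cancels to the identity and can be dropped.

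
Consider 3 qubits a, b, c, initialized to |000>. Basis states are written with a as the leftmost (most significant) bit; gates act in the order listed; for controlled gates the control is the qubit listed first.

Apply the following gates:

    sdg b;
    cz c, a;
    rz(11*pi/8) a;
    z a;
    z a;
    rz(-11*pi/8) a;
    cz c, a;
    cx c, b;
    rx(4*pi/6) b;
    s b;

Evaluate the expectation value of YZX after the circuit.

In the final state, YZX has expectation 0. Key observation: steps 2-7 multiply out to the identity, so the circuit reduces to the remaining gates.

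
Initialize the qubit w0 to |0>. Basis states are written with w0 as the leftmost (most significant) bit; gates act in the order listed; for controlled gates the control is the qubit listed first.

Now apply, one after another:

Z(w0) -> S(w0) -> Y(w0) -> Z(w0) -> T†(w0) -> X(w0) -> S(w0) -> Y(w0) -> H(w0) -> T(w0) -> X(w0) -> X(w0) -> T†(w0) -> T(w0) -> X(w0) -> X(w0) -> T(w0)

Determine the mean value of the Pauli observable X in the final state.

In the final state, X has expectation 0.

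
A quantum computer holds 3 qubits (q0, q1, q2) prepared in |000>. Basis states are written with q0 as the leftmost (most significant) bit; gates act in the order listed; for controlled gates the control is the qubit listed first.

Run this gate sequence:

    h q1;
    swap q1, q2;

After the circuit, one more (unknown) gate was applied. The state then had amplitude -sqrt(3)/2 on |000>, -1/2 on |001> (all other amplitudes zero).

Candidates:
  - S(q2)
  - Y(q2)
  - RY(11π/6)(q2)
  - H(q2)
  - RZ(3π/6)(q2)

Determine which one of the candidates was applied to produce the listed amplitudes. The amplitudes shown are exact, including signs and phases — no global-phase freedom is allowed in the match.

The unique candidate consistent with the amplitudes is RY(11π/6)(q2).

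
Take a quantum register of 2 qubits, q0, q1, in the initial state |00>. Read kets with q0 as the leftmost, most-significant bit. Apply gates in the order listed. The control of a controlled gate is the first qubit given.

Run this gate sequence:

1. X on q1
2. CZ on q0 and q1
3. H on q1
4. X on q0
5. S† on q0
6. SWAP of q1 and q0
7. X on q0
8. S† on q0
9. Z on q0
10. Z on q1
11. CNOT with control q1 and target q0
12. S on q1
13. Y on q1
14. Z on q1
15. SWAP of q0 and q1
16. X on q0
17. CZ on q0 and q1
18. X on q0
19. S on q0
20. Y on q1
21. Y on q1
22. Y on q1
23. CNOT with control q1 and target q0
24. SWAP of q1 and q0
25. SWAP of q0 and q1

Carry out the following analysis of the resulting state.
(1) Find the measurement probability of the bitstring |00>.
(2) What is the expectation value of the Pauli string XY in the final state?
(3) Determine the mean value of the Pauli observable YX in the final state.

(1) Outcome |00> occurs with probability 1/2.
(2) The observable XY averages to -1.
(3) In the final state, YX has expectation -1.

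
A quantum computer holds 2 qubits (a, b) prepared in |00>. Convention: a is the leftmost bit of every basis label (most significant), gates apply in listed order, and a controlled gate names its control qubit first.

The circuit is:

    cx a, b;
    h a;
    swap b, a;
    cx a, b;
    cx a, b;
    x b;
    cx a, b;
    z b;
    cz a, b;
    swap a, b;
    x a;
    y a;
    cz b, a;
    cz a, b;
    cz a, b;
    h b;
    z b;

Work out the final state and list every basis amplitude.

The final amplitudes are -I/2 on |00>, I/2 on |01>, -I/2 on |10>, I/2 on |11>.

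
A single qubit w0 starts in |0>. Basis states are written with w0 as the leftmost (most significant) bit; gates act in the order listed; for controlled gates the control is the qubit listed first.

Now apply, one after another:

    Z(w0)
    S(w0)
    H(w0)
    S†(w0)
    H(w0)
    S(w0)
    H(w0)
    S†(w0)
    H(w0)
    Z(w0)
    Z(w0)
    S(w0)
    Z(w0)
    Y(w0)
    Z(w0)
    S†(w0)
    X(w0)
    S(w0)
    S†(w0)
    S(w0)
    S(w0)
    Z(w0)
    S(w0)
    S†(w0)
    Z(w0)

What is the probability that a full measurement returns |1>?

The probability of measuring |1> is 1/2.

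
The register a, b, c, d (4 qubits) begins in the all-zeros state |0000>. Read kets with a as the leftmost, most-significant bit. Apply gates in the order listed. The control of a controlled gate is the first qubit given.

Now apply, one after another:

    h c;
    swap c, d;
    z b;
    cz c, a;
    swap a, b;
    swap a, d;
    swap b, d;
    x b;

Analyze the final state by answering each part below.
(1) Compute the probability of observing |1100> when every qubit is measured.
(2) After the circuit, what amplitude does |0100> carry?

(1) A full measurement returns |1100> with probability 1/2.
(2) The final state's coefficient on |0100> equals sqrt(2)/2.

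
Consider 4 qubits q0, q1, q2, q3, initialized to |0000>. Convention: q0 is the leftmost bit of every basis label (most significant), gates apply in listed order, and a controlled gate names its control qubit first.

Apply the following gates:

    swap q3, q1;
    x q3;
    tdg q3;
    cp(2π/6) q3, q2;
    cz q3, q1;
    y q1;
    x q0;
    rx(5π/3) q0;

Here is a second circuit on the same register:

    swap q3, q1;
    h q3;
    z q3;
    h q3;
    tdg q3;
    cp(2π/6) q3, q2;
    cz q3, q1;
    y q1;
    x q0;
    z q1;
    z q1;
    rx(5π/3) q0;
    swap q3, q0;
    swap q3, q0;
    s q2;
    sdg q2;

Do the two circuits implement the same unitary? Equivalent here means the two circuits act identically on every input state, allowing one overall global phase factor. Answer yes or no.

Yes — the two circuits implement the same unitary up to a global phase.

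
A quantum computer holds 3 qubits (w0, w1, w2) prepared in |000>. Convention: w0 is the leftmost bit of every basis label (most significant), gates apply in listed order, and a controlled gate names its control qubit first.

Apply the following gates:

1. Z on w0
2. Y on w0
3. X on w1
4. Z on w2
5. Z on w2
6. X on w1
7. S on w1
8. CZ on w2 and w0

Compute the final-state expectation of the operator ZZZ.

The expectation value of ZZZ is -1. Key observation: the block from step 3 through step 6 cancels to the identity and can be dropped.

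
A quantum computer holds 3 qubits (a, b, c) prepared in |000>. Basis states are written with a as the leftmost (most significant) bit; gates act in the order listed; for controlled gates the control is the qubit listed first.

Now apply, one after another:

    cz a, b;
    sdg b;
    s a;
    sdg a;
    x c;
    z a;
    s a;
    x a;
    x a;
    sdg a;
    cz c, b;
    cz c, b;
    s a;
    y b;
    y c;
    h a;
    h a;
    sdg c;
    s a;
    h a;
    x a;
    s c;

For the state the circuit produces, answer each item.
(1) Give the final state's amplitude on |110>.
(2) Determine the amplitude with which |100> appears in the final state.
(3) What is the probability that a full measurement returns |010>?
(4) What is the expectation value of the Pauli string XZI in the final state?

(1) The final state's coefficient on |110> equals sqrt(2)/2. Key observation: the block from step 7 through step 10 cancels to the identity and can be dropped.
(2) The final state's coefficient on |100> equals 0.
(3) The probability of measuring |010> is 1/2.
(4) The observable XZI averages to -1.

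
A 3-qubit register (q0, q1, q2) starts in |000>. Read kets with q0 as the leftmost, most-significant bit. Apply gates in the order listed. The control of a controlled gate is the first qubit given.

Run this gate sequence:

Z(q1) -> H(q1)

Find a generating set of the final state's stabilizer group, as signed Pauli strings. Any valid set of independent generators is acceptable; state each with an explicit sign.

The stabilizer group can be generated by +IXI, +ZII, +IIZ, among other valid generating sets.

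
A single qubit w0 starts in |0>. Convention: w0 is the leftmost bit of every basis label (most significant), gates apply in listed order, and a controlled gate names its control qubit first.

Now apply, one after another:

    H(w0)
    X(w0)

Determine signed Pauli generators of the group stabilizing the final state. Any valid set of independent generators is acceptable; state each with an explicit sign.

The stabilizer group can be generated by +X, among other valid generating sets.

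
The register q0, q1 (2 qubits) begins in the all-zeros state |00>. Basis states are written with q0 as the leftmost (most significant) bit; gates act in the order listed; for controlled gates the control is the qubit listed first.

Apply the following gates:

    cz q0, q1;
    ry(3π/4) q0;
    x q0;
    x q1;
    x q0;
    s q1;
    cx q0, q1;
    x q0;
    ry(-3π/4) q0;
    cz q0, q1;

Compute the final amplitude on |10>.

|10> carries amplitude I*(-2 - sqrt(2))/4 in the final state.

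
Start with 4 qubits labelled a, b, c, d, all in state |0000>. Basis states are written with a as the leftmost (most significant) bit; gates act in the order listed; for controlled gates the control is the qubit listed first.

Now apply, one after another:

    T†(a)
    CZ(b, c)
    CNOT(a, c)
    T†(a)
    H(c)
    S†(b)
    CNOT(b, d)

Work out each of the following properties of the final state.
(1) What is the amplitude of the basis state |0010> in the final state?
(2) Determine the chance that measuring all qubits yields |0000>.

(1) The amplitude on |0010> is sqrt(2)/2.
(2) A full measurement returns |0000> with probability 1/2.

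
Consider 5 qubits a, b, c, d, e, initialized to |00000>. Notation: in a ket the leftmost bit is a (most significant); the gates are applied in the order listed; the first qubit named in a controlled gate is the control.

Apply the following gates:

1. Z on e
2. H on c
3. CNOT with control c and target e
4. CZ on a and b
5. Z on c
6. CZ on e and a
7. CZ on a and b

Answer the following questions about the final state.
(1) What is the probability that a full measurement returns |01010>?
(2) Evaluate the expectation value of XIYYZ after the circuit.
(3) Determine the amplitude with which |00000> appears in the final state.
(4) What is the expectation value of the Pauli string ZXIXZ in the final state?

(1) A full measurement returns |01010> with probability 0.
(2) The expectation value of XIYYZ is 0.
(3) The final state's coefficient on |00000> equals sqrt(2)/2.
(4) The observable ZXIXZ averages to 0.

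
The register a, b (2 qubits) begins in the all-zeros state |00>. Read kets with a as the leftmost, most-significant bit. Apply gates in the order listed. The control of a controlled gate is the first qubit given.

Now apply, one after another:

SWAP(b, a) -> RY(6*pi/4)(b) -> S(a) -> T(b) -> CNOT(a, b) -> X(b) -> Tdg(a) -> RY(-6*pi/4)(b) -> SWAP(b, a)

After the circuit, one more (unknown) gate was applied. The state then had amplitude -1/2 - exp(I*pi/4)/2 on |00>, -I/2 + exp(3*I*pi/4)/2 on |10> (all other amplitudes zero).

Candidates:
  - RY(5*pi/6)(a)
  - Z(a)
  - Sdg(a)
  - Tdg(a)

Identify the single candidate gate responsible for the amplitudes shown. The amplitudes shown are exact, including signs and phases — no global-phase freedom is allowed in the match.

The applied gate was Sdg(a).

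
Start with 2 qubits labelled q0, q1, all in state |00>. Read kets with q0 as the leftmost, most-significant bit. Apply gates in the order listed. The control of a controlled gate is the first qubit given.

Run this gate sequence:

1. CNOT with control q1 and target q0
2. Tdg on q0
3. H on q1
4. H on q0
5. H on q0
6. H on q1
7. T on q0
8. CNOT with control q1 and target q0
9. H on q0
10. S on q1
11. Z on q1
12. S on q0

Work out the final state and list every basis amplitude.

The final amplitudes are sqrt(2)/2 on |00>, 0 on |01>, sqrt(2)*I/2 on |10>, 0 on |11>.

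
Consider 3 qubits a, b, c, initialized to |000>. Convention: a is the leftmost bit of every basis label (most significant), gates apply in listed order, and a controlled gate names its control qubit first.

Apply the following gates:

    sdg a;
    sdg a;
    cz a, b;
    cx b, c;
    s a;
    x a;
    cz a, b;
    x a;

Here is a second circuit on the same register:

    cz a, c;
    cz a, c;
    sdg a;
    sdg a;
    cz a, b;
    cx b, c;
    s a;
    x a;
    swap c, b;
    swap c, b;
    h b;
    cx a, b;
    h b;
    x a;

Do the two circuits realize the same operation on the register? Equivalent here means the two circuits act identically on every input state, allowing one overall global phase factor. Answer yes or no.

Yes, they are equivalent — the unitaries differ by at most a global phase.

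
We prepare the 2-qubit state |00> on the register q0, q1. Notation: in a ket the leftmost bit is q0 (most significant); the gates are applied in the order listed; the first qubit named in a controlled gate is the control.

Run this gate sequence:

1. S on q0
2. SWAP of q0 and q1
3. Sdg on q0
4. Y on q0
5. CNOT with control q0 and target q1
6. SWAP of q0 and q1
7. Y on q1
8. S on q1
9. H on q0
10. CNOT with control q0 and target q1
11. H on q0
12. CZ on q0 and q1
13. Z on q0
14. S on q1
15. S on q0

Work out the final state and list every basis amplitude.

The final amplitudes are 1/2 on |00>, -I/2 on |01>, -I/2 on |10>, -1/2 on |11>.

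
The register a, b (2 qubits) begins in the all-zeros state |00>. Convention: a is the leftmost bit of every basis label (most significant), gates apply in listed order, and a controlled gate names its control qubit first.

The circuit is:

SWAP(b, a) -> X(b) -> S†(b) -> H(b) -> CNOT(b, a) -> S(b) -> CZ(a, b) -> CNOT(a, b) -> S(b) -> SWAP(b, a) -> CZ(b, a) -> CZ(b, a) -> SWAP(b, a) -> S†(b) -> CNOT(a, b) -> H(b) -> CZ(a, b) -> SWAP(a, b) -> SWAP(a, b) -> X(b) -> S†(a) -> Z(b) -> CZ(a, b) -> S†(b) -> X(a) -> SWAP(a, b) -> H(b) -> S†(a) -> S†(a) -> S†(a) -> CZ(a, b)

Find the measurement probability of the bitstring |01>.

Outcome |01> occurs with probability 0. Key observation: steps 8-15 multiply out to the identity, so the circuit reduces to the remaining gates.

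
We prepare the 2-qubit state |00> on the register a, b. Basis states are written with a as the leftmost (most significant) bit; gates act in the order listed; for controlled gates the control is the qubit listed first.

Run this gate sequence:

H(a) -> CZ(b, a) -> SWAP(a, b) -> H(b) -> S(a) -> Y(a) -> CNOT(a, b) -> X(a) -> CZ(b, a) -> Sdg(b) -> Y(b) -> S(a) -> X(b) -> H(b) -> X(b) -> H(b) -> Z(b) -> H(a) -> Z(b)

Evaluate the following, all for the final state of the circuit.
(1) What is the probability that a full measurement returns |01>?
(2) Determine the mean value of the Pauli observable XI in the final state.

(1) A full measurement returns |01> with probability 1/2.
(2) The observable XI averages to 1.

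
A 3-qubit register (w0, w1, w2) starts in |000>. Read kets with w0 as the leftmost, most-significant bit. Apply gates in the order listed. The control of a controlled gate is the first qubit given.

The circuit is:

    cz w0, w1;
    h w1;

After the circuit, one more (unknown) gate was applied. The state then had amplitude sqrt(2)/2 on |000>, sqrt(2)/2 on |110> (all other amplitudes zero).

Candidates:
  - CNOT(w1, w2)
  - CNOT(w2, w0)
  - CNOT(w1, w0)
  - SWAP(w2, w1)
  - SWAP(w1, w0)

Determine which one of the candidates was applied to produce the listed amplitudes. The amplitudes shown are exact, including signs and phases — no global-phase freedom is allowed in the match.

The applied gate was CNOT(w1, w0).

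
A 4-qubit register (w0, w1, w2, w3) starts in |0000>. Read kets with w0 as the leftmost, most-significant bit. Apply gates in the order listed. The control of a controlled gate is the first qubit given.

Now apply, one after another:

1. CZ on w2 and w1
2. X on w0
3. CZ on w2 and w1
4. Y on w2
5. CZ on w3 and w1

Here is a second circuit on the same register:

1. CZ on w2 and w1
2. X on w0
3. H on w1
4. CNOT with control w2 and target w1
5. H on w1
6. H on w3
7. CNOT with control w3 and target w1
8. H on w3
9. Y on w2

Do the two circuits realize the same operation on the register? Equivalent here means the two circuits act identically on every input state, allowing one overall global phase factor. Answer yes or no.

No: there is an input state on which the two circuits produce genuinely different outputs (not merely differing by a phase).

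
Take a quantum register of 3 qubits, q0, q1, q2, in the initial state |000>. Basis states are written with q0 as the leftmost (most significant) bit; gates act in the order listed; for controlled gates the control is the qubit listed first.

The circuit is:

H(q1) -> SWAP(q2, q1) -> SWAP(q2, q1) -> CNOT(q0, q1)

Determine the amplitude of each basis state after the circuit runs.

The resulting statevector has amplitude sqrt(2)/2 on |000>, sqrt(2)/2 on |010>, and 0 on every other basis state. Key observation: the block from step 2 through step 3 cancels to the identity and can be dropped.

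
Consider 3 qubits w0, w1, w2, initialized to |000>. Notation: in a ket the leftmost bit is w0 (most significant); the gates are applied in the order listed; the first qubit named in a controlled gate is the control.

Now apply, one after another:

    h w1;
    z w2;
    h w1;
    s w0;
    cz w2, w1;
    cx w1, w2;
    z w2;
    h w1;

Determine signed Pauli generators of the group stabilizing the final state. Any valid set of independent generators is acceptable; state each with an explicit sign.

The stabilizer group can be generated by +IXI, +ZII, +IIZ, among other valid generating sets.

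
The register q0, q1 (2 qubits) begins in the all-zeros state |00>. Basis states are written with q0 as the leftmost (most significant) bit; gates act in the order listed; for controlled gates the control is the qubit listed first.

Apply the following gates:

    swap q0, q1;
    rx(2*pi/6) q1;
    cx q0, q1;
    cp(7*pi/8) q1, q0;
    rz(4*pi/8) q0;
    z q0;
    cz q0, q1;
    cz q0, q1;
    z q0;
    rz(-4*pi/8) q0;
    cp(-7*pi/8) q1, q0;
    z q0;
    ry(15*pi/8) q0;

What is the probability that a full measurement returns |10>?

The probability of measuring |10> is 3*sin(pi/16)**2/4. Key observation: the block from step 4 through step 11 cancels to the identity and can be dropped.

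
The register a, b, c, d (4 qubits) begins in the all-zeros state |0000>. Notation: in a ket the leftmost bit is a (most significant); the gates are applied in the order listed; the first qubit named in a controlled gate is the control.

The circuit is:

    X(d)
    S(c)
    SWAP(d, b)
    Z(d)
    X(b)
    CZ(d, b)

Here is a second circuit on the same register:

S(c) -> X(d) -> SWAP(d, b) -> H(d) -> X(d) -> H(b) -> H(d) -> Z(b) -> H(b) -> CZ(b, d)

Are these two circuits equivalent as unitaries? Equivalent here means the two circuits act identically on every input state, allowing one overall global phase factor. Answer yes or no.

Yes — the two circuits implement the same unitary up to a global phase.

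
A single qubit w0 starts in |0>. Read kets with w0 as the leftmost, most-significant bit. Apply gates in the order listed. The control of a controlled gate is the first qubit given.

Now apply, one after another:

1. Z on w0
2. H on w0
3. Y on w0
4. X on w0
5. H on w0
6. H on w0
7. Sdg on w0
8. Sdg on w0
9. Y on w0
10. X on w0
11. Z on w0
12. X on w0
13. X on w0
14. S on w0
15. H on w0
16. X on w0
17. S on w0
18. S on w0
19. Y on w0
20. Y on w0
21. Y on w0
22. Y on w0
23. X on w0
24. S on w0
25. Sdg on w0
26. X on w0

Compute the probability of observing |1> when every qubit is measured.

A full measurement returns |1> with probability 1/2.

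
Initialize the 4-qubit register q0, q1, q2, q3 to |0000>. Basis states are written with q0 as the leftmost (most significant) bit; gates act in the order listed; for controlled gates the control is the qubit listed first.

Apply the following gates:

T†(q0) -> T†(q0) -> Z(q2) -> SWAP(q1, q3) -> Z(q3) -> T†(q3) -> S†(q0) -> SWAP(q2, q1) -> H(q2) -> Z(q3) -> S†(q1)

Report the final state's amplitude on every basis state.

After the circuit, the state carries amplitude sqrt(2)/2 on |0000>, sqrt(2)/2 on |0010>, and 0 on every other basis state.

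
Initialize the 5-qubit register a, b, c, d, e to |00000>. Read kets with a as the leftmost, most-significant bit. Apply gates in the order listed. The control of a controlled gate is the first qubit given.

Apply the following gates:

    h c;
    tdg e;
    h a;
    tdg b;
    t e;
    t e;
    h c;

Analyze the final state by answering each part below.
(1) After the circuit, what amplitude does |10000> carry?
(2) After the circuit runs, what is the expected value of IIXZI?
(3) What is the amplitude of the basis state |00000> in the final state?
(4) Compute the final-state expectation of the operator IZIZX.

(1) The final state's coefficient on |10000> equals sqrt(2)/2.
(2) In the final state, IIXZI has expectation 0.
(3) The final state's coefficient on |00000> equals sqrt(2)/2.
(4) In the final state, IZIZX has expectation 0.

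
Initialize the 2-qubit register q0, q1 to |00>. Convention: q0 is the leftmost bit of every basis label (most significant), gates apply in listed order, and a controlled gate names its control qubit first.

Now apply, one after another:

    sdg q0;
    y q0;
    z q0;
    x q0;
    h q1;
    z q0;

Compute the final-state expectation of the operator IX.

In the final state, IX has expectation 1.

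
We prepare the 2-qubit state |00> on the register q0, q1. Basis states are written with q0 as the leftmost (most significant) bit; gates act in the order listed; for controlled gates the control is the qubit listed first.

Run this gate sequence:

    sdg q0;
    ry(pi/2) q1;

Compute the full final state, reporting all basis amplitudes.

The final amplitudes are sqrt(2)/2 on |00>, sqrt(2)/2 on |01>, 0 on |10>, 0 on |11>.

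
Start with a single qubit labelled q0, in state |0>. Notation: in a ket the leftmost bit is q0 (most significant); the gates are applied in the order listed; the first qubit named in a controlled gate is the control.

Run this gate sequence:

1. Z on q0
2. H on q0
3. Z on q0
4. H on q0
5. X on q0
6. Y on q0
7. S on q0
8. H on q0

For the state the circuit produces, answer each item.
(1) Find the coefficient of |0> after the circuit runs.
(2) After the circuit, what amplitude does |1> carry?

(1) |0> carries amplitude -sqrt(2)/2 in the final state.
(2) The final state's coefficient on |1> equals sqrt(2)/2.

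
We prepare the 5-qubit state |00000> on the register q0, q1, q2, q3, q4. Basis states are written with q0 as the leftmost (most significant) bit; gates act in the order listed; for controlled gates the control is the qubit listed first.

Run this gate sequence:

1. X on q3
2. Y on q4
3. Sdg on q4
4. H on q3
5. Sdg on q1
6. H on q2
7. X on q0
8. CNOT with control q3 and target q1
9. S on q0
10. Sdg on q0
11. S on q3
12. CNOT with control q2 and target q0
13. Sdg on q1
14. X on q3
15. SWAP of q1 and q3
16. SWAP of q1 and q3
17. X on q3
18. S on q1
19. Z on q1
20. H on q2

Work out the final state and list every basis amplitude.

After the circuit, the state carries amplitude sqrt(2)/4 on |00001>, -sqrt(2)/4 on |00101>, sqrt(2)*I/4 on |01011>, -sqrt(2)*I/4 on |01111>, sqrt(2)/4 on |10001>, sqrt(2)/4 on |10101>, sqrt(2)*I/4 on |11011>, sqrt(2)*I/4 on |11111>, and 0 on every other basis state. Key observation: the block from step 13 through step 18 cancels to the identity and can be dropped.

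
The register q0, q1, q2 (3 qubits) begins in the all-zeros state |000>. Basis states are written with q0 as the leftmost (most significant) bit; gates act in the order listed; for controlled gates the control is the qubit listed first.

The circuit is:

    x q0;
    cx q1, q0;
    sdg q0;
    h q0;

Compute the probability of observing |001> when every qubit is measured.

A full measurement returns |001> with probability 0.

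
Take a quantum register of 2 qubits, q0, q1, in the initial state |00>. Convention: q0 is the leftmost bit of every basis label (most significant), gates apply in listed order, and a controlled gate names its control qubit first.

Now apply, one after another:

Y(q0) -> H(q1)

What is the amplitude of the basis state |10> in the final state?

The amplitude on |10> is sqrt(2)*I/2.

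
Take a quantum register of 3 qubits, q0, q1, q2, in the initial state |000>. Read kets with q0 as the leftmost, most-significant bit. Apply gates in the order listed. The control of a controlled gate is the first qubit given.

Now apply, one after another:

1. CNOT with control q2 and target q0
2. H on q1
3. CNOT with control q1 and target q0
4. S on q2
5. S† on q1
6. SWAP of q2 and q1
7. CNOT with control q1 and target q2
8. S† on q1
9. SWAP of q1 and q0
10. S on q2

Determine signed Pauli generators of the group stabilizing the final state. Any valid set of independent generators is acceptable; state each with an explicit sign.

The stabilizer group can be generated by +IXX, +ZII, +IZZ, among other valid generating sets.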